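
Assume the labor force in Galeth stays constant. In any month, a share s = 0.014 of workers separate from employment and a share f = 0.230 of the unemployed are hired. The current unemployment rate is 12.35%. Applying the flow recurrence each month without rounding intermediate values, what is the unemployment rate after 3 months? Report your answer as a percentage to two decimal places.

With a fixed labor force, u_{t+1} = u_t + s·(1−u_t) − f·u_t = u_t·(1−s−f) + s.
Here 1−s−f = 0.756 and s = 0.014.
u_1 = 0.123500 × 0.756 + 0.014 = 0.107366.
u_2 = 0.107366 × 0.756 + 0.014 = 0.095169.
u_3 = 0.095169 × 0.756 + 0.014 = 0.085948.

Unemployment rate after three months ≈ 8.59%.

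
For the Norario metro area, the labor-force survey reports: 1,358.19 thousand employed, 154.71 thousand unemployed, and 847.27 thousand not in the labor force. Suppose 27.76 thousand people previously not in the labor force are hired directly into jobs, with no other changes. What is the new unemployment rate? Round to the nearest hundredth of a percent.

New unemployment rate ≈ 10.04%.

Initially, labor force = 1,358.19 + 154.71 = 1,512.90 thousand, so u = 154.71/1,512.90 = 10.23%.
After the change, employed and labor force both rise by 27.76; unemployed unchanged → E = 1,385.95, U = 154.71, labor force = 1,540.66 thousand.
New unemployment rate = 154.71 / 1,540.66 = 10.04%.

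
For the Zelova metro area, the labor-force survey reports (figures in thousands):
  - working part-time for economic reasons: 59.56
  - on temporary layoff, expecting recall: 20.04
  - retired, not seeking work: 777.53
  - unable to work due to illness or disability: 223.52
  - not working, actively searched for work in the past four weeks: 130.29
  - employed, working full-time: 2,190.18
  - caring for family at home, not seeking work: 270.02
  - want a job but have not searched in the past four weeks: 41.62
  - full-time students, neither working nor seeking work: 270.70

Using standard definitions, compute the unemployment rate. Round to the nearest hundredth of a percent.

Employed = 59.56 + 2,190.18 = 2,249.74 thousand (anyone who worked, including part-time for economic reasons, counts as employed).
Unemployed = 20.04 + 130.29 = 150.33 thousand (jobless and actively searching, or on temporary layoff).
Labor force = 2,249.74 + 150.33 = 2,400.07 thousand.
Unemployment rate = 150.33 / 2,400.07 = 6.26%.

Unemployment rate ≈ 6.26%.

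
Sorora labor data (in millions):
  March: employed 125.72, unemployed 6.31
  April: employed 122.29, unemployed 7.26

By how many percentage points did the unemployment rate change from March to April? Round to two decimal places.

The unemployment rate changed by +0.82 percentage points.

March: labor force = 125.72 + 6.31 = 132.03; u = 6.31/132.03 = 4.78%.
April: labor force = 122.29 + 7.26 = 129.55; u = 7.26/129.55 = 5.60%.
Change = 5.60% − 4.78% = +0.82 pp.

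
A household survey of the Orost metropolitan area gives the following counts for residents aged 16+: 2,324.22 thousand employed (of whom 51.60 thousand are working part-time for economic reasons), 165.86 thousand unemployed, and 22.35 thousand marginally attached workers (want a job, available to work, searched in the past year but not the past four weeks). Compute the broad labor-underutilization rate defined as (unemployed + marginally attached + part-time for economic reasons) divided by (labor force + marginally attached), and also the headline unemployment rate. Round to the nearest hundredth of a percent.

Broad underutilization rate ≈ 9.54%; headline unemployment rate ≈ 6.66%.

Labor force = 2,324.22 + 165.86 = 2,490.08 thousand.
Numerator = 165.86 + 22.35 + 51.60 = 239.81 thousand.
Denominator = 2,490.08 + 22.35 = 2,512.43 thousand.
Broad rate = 239.81 / 2,512.43 = 9.54%.
Headline unemployment rate = 165.86 / 2,490.08 = 6.66%.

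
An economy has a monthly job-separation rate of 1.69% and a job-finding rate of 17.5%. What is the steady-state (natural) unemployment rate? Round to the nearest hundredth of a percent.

At steady state the flows balance: s·E = f·U, so U/(E+U) = s/(s+f).
u* = 1.69 / (1.69 + 17.5) = 1.69 / 19.19 = 8.81%.

Steady-state unemployment rate ≈ 8.81%.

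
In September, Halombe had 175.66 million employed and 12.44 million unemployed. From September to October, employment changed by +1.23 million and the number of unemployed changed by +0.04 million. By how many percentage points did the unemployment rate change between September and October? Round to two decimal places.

The unemployment rate changed by −0.02 percentage points.

September: labor force = 175.66 + 12.44 = 188.10; u = 12.44/188.10 = 6.61%.
October: labor force = 176.89 + 12.48 = 189.37; u = 12.48/189.37 = 6.59%.
Change = 6.59% − 6.61% = −0.02 pp.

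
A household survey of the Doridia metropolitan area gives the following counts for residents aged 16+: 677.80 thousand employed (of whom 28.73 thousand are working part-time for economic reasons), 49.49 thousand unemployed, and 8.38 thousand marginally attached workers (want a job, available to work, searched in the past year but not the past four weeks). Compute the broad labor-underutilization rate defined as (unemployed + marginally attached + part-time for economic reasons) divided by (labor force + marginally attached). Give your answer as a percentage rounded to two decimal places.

Broad underutilization rate ≈ 11.77%.

Labor force = 677.80 + 49.49 = 727.29 thousand.
Numerator = 49.49 + 8.38 + 28.73 = 86.60 thousand.
Denominator = 727.29 + 8.38 = 735.67 thousand.
Broad rate = 86.60 / 735.67 = 11.77%.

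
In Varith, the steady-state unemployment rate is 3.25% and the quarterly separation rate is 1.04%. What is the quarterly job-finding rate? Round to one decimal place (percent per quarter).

From u* = s/(s+f): f = s·(1−u)/u.
f = 1.04 × (1 − 0.0325) / 0.0325 = 1.0062 / 0.0325 ≈ 31.0% per quarter.

Job-finding rate ≈ 31.0% per quarter.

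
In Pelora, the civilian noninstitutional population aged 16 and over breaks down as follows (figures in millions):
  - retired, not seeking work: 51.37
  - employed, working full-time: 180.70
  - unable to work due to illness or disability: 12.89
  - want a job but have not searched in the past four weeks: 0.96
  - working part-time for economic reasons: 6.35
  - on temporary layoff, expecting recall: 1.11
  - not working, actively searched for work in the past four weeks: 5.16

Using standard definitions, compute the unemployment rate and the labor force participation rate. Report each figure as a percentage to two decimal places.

Employed = 180.70 + 6.35 = 187.05 million (anyone who worked, including part-time for economic reasons, counts as employed).
Unemployed = 1.11 + 5.16 = 6.27 million (jobless and actively searching, or on temporary layoff).
Labor force = 187.05 + 6.27 = 193.32 million.
Not in labor force = 51.37 + 12.89 + 0.96 = 65.22 million (those not working and not actively searching are outside the labor force — including those who want a job but have given up searching).
Civilian working-age population = 193.32 + 65.22 = 258.54 million.
Unemployment rate = 6.27 / 193.32 = 3.24%.
Labor force participation rate = 193.32 / 258.54 = 74.77%.

Unemployment rate ≈ 3.24%; labor force participation rate ≈ 74.77%.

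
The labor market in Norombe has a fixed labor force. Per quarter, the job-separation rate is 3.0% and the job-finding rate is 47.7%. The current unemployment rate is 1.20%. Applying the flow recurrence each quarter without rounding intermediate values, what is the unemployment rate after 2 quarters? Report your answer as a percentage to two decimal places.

Unemployment rate after two quarters ≈ 4.77%.

With a fixed labor force, u_{t+1} = u_t + s·(1−u_t) − f·u_t = u_t·(1−s−f) + s.
Here 1−s−f = 0.493 and s = 0.030.
u_1 = 0.012000 × 0.493 + 0.030 = 0.035916.
u_2 = 0.035916 × 0.493 + 0.030 = 0.047707.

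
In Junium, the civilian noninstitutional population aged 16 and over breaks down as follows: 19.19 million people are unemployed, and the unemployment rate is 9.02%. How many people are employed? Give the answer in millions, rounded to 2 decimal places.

About 193.56 million are employed.

Labor force = U / u = 19.19 / 0.0902 ≈ 212.75 million.
Employed = labor force − unemployed = 212.75 − 19.19 = 193.56 million.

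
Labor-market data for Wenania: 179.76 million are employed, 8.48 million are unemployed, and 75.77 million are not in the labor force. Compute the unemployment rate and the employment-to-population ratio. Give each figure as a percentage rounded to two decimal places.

Labor force = employed + unemployed = 179.76 + 8.48 = 188.24 million.
Working-age population = 188.24 + 75.77 = 264.01 million.
Unemployment rate = 8.48 / 188.24 = 4.50%.
Employment-population ratio = 179.76 / 264.01 = 68.09%.

Unemployment rate ≈ 4.50%; employment-population ratio ≈ 68.09%.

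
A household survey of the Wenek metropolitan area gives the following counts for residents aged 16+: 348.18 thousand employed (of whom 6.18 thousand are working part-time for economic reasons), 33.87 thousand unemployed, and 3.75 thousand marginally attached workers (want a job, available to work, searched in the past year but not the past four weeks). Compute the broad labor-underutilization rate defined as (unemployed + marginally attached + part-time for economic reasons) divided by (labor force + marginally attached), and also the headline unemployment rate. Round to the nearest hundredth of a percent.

Labor force = 348.18 + 33.87 = 382.05 thousand.
Numerator = 33.87 + 3.75 + 6.18 = 43.80 thousand.
Denominator = 382.05 + 3.75 = 385.80 thousand.
Broad rate = 43.80 / 385.80 = 11.35%.
Headline unemployment rate = 33.87 / 382.05 = 8.87%.

Broad underutilization rate ≈ 11.35%; headline unemployment rate ≈ 8.87%.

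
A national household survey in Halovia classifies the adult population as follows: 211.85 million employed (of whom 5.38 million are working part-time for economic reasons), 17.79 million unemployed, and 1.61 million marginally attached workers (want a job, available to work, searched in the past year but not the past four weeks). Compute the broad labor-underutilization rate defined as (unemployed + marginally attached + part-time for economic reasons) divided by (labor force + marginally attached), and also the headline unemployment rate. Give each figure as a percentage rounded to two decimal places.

Broad underutilization rate ≈ 10.72%; headline unemployment rate ≈ 7.75%.

Labor force = 211.85 + 17.79 = 229.64 million.
Numerator = 17.79 + 1.61 + 5.38 = 24.78 million.
Denominator = 229.64 + 1.61 = 231.25 million.
Broad rate = 24.78 / 231.25 = 10.72%.
Headline unemployment rate = 17.79 / 229.64 = 7.75%.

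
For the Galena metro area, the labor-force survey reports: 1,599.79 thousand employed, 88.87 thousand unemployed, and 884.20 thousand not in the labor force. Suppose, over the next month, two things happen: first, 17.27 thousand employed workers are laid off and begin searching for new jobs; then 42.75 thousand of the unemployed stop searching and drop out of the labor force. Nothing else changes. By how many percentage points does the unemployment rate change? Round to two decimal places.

The unemployment rate changes by −1.41 percentage points.

Initially, labor force = 1,599.79 + 88.87 = 1,688.66 thousand, so u = 88.87/1,688.66 = 5.26%.
After the first change, employed falls and unemployed rises by 17.27; labor force unchanged → E = 1,582.52, U = 106.14, labor force = 1,688.66 thousand.
After the second change, unemployed and labor force both fall by 42.75 → E = 1,582.52, U = 63.39, labor force = 1,645.91 thousand.
New unemployment rate = 63.39 / 1,645.91 = 3.85%.
Change = 3.85% − 5.26% = −1.41 percentage points.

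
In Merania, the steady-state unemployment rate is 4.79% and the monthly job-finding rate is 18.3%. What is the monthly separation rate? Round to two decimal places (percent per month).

From u* = s/(s+f): s = u·f/(1−u).
s = 0.0479 × 18.3 / (1 − 0.0479) = 0.8766 / 0.9521 ≈ 0.92% per month.

Separation rate ≈ 0.92% per month.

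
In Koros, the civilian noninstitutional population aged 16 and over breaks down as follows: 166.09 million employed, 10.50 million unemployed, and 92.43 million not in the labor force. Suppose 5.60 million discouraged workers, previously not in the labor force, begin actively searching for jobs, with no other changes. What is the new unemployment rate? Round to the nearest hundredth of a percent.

New unemployment rate ≈ 8.84%.

Initially, labor force = 166.09 + 10.50 = 176.59 million, so u = 10.50/176.59 = 5.95%.
After the change, unemployed and labor force both rise by 5.60 → E = 166.09, U = 16.10, labor force = 182.19 million.
New unemployment rate = 16.10 / 182.19 = 8.84%.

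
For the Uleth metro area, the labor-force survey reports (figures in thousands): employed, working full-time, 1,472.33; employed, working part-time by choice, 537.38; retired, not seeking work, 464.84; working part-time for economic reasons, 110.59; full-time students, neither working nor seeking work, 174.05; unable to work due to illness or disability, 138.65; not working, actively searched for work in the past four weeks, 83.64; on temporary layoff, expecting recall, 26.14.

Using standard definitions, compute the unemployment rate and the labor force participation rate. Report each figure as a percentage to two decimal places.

Unemployment rate ≈ 4.92%; labor force participation rate ≈ 74.15%.

Employed = 1,472.33 + 537.38 + 110.59 = 2,120.30 thousand (anyone who worked, including part-time for economic reasons, counts as employed).
Unemployed = 83.64 + 26.14 = 109.78 thousand (jobless and actively searching, or on temporary layoff).
Labor force = 2,120.30 + 109.78 = 2,230.08 thousand.
Not in labor force = 464.84 + 174.05 + 138.65 = 777.54 thousand (those not working and not actively searching are outside the labor force).
Civilian working-age population = 2,230.08 + 777.54 = 3,007.62 thousand.
Unemployment rate = 109.78 / 2,230.08 = 4.92%.
Labor force participation rate = 2,230.08 / 3,007.62 = 74.15%.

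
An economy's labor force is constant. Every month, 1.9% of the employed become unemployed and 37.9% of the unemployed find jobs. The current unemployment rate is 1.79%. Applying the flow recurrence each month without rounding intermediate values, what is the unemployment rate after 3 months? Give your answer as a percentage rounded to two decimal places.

With a fixed labor force, u_{t+1} = u_t + s·(1−u_t) − f·u_t = u_t·(1−s−f) + s.
Here 1−s−f = 0.602 and s = 0.019.
u_1 = 0.017900 × 0.602 + 0.019 = 0.029776.
u_2 = 0.029776 × 0.602 + 0.019 = 0.036925.
u_3 = 0.036925 × 0.602 + 0.019 = 0.041229.

Unemployment rate after three months ≈ 4.12%.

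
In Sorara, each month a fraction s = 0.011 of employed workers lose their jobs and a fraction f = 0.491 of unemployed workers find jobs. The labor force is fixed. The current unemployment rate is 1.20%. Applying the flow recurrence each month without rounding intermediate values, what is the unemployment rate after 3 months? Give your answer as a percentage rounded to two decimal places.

Unemployment rate after three months ≈ 2.07%.

With a fixed labor force, u_{t+1} = u_t + s·(1−u_t) − f·u_t = u_t·(1−s−f) + s.
Here 1−s−f = 0.498 and s = 0.011.
u_1 = 0.012000 × 0.498 + 0.011 = 0.016976.
u_2 = 0.016976 × 0.498 + 0.011 = 0.019454.
u_3 = 0.019454 × 0.498 + 0.011 = 0.020688.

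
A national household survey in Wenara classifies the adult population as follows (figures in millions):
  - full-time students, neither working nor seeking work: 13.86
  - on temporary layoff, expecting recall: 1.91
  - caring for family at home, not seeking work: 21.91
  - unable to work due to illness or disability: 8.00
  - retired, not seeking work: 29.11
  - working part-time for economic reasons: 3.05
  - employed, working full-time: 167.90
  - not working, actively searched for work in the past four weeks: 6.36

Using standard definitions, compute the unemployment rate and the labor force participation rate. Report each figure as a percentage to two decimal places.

Unemployment rate ≈ 4.61%; labor force participation rate ≈ 71.09%.

Employed = 3.05 + 167.90 = 170.95 million (anyone who worked, including part-time for economic reasons, counts as employed).
Unemployed = 1.91 + 6.36 = 8.27 million (jobless and actively searching, or on temporary layoff).
Labor force = 170.95 + 8.27 = 179.22 million.
Not in labor force = 13.86 + 21.91 + 8.00 + 29.11 = 72.88 million (those not working and not actively searching are outside the labor force).
Civilian working-age population = 179.22 + 72.88 = 252.10 million.
Unemployment rate = 8.27 / 179.22 = 4.61%.
Labor force participation rate = 179.22 / 252.10 = 71.09%.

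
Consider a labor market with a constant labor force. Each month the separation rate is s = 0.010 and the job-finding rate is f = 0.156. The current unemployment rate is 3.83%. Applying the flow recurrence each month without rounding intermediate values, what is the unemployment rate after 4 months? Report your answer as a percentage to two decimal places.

Unemployment rate after four months ≈ 4.96%.

With a fixed labor force, u_{t+1} = u_t + s·(1−u_t) − f·u_t = u_t·(1−s−f) + s.
Here 1−s−f = 0.834 and s = 0.010.
u_1 = 0.038300 × 0.834 + 0.010 = 0.041942.
u_2 = 0.041942 × 0.834 + 0.010 = 0.044980.
u_3 = 0.044980 × 0.834 + 0.010 = 0.047513.
u_4 = 0.047513 × 0.834 + 0.010 = 0.049626.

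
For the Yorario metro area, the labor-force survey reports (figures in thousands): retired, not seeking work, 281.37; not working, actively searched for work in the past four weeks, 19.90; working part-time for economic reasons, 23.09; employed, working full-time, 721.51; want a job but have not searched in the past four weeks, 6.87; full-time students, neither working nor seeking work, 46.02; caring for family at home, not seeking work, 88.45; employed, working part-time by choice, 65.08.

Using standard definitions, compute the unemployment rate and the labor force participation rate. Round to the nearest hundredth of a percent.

Unemployment rate ≈ 2.40%; labor force participation rate ≈ 66.25%.

Employed = 23.09 + 721.51 + 65.08 = 809.68 thousand (anyone who worked, including part-time for economic reasons, counts as employed).
Unemployed = 19.90 thousand.
Labor force = 809.68 + 19.90 = 829.58 thousand.
Not in labor force = 281.37 + 6.87 + 46.02 + 88.45 = 422.71 thousand (those not working and not actively searching are outside the labor force — including those who want a job but have given up searching).
Civilian working-age population = 829.58 + 422.71 = 1,252.29 thousand.
Unemployment rate = 19.90 / 829.58 = 2.40%.
Labor force participation rate = 829.58 / 1,252.29 = 66.25%.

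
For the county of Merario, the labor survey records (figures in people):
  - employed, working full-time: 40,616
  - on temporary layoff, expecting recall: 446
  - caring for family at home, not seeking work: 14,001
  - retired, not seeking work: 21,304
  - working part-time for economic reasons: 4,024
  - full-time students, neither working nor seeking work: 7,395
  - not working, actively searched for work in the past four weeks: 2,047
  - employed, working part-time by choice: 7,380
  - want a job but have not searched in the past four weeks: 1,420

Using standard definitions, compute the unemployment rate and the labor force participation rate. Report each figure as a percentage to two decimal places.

Employed = 40,616 + 4,024 + 7,380 = 52,020 (anyone who worked, including part-time for economic reasons, counts as employed).
Unemployed = 446 + 2,047 = 2,493 (jobless and actively searching, or on temporary layoff).
Labor force = 52,020 + 2,493 = 54,513.
Not in labor force = 14,001 + 21,304 + 7,395 + 1,420 = 44,120 (those not working and not actively searching are outside the labor force — including those who want a job but have given up searching).
Civilian working-age population = 54,513 + 44,120 = 98,633.
Unemployment rate = 2,493 / 54,513 = 4.57%.
Labor force participation rate = 54,513 / 98,633 = 55.27%.

Unemployment rate ≈ 4.57%; labor force participation rate ≈ 55.27%.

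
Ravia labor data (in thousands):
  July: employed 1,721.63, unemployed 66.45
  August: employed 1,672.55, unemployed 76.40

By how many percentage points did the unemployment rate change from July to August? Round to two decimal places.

The unemployment rate changed by +0.65 percentage points.

July: labor force = 1,721.63 + 66.45 = 1,788.08; u = 66.45/1,788.08 = 3.72%.
August: labor force = 1,672.55 + 76.40 = 1,748.95; u = 76.40/1,748.95 = 4.37%.
Change = 4.37% − 3.72% = +0.65 pp.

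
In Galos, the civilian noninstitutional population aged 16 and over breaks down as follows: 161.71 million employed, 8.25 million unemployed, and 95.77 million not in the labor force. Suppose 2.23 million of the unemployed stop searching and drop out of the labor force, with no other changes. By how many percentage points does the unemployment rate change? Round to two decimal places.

The unemployment rate changes by −1.26 percentage points.

Initially, labor force = 161.71 + 8.25 = 169.96 million, so u = 8.25/169.96 = 4.85%.
After the change, unemployed and labor force both fall by 2.23 → E = 161.71, U = 6.02, labor force = 167.73 million.
New unemployment rate = 6.02 / 167.73 = 3.59%.
Change = 3.59% − 4.85% = −1.26 percentage points.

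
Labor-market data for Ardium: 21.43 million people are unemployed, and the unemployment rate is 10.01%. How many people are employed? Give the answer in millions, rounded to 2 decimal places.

Labor force = U / u = 21.43 / 0.1001 ≈ 214.09 million.
Employed = labor force − unemployed = 214.09 − 21.43 = 192.66 million.

About 192.66 million are employed.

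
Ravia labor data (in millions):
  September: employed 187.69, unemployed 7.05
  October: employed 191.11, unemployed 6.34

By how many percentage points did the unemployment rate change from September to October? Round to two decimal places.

September: labor force = 187.69 + 7.05 = 194.74; u = 7.05/194.74 = 3.62%.
October: labor force = 191.11 + 6.34 = 197.45; u = 6.34/197.45 = 3.21%.
Change = 3.21% − 3.62% = −0.41 pp.

The unemployment rate changed by −0.41 percentage points.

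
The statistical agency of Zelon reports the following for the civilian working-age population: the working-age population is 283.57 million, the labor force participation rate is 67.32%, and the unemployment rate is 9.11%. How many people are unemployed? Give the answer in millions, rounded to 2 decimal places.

Labor force = 0.6732 × 283.57 = 190.90 million.
Unemployed = 0.0911 × 190.90 ≈ 17.39 million.

About 17.39 million are unemployed.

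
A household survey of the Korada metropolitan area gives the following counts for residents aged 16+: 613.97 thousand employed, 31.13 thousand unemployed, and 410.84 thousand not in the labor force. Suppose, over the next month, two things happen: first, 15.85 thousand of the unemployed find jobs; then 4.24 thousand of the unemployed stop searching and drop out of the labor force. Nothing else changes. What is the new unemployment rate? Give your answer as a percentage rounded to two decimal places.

New unemployment rate ≈ 1.72%.

Initially, labor force = 613.97 + 31.13 = 645.10 thousand, so u = 31.13/645.10 = 4.83%.
After the first change, unemployed falls and employed rises by 15.85; labor force unchanged → E = 629.82, U = 15.28, labor force = 645.10 thousand.
After the second change, unemployed and labor force both fall by 4.24 → E = 629.82, U = 11.04, labor force = 640.86 thousand.
New unemployment rate = 11.04 / 640.86 = 1.72%.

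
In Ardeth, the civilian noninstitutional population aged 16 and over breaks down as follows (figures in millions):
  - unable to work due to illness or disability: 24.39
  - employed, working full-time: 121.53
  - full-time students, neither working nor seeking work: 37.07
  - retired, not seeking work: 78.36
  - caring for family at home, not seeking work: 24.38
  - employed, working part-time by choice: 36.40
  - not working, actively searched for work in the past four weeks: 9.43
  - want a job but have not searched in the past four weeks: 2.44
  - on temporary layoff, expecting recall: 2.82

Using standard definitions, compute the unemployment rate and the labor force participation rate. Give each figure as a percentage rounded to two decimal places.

Employed = 121.53 + 36.40 = 157.93 million.
Unemployed = 9.43 + 2.82 = 12.25 million (jobless and actively searching, or on temporary layoff).
Labor force = 157.93 + 12.25 = 170.18 million.
Not in labor force = 24.39 + 37.07 + 78.36 + 24.38 + 2.44 = 166.64 million (those not working and not actively searching are outside the labor force — including those who want a job but have given up searching).
Civilian working-age population = 170.18 + 166.64 = 336.82 million.
Unemployment rate = 12.25 / 170.18 = 7.20%.
Labor force participation rate = 170.18 / 336.82 = 50.53%.

Unemployment rate ≈ 7.20%; labor force participation rate ≈ 50.53%.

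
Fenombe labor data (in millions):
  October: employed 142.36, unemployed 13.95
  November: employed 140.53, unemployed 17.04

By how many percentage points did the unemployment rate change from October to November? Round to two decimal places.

The unemployment rate changed by +1.89 percentage points.

October: labor force = 142.36 + 13.95 = 156.31; u = 13.95/156.31 = 8.92%.
November: labor force = 140.53 + 17.04 = 157.57; u = 17.04/157.57 = 10.81%.
Change = 10.81% − 8.92% = +1.89 pp.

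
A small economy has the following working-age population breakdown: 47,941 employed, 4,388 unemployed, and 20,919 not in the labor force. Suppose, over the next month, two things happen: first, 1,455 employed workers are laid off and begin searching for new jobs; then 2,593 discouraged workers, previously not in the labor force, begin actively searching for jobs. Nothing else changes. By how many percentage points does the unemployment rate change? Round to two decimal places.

Initially, labor force = 47,941 + 4,388 = 52,329, so u = 4,388/52,329 = 8.39%.
After the first change, employed falls and unemployed rises by 1,455; labor force unchanged → E = 46,486, U = 5,843, labor force = 52,329.
After the second change, unemployed and labor force both rise by 2,593 → E = 46,486, U = 8,436, labor force = 54,922.
New unemployment rate = 8,436 / 54,922 = 15.36%.
Change = 15.36% − 8.39% = +6.97 percentage points.

The unemployment rate changes by +6.97 percentage points.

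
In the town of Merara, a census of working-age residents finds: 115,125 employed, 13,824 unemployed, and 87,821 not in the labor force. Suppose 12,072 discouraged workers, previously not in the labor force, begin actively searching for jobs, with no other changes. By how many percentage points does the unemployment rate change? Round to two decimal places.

Initially, labor force = 115,125 + 13,824 = 128,949, so u = 13,824/128,949 = 10.72%.
After the change, unemployed and labor force both rise by 12,072 → E = 115,125, U = 25,896, labor force = 141,021.
New unemployment rate = 25,896 / 141,021 = 18.36%.
Change = 18.36% − 10.72% = +7.64 percentage points.

The unemployment rate changes by +7.64 percentage points.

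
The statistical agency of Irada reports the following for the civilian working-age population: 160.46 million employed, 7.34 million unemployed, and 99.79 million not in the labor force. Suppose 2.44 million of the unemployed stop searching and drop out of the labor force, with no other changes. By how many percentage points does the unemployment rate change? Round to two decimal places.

The unemployment rate changes by −1.41 percentage points.

Initially, labor force = 160.46 + 7.34 = 167.80 million, so u = 7.34/167.80 = 4.37%.
After the change, unemployed and labor force both fall by 2.44 → E = 160.46, U = 4.90, labor force = 165.36 million.
New unemployment rate = 4.90 / 165.36 = 2.96%.
Change = 2.96% − 4.37% = −1.41 percentage points.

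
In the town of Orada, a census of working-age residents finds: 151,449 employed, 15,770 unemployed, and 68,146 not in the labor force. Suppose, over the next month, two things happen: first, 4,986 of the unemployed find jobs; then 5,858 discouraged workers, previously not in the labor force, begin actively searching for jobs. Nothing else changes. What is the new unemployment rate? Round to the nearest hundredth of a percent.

Initially, labor force = 151,449 + 15,770 = 167,219, so u = 15,770/167,219 = 9.43%.
After the first change, unemployed falls and employed rises by 4,986; labor force unchanged → E = 156,435, U = 10,784, labor force = 167,219.
After the second change, unemployed and labor force both rise by 5,858 → E = 156,435, U = 16,642, labor force = 173,077.
New unemployment rate = 16,642 / 173,077 = 9.62%.

New unemployment rate ≈ 9.62%.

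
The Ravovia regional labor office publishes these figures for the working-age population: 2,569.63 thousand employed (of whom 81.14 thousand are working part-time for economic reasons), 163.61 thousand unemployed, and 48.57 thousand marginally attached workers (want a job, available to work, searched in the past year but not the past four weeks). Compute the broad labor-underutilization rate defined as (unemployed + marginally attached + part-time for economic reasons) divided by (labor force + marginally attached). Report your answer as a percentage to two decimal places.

Labor force = 2,569.63 + 163.61 = 2,733.24 thousand.
Numerator = 163.61 + 48.57 + 81.14 = 293.32 thousand.
Denominator = 2,733.24 + 48.57 = 2,781.81 thousand.
Broad rate = 293.32 / 2,781.81 = 10.54%.

Broad underutilization rate ≈ 10.54%.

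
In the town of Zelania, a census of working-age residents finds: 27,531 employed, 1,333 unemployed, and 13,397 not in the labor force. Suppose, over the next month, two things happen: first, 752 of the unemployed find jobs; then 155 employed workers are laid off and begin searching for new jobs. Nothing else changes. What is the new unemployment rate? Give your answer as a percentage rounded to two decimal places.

New unemployment rate ≈ 2.55%.

Initially, labor force = 27,531 + 1,333 = 28,864, so u = 1,333/28,864 = 4.62%.
After the first change, unemployed falls and employed rises by 752; labor force unchanged → E = 28,283, U = 581, labor force = 28,864.
After the second change, employed falls and unemployed rises by 155; labor force unchanged → E = 28,128, U = 736, labor force = 28,864.
New unemployment rate = 736 / 28,864 = 2.55%.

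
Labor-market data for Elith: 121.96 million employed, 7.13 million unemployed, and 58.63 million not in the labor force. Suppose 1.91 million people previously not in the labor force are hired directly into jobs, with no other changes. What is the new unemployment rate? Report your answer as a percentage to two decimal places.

Initially, labor force = 121.96 + 7.13 = 129.09 million, so u = 7.13/129.09 = 5.52%.
After the change, employed and labor force both rise by 1.91; unemployed unchanged → E = 123.87, U = 7.13, labor force = 131.00 million.
New unemployment rate = 7.13 / 131.00 = 5.44%.

New unemployment rate ≈ 5.44%.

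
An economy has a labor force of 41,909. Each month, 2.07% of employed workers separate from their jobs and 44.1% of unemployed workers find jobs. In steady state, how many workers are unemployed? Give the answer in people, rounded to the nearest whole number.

Steady-state unemployment rate u* = s/(s+f) = 2.07/(2.07+44.1) = 0.044834.
Unemployed = u* × labor force = 0.044834 × 41,909 ≈ 1,879.

About 1,879 are unemployed in steady state.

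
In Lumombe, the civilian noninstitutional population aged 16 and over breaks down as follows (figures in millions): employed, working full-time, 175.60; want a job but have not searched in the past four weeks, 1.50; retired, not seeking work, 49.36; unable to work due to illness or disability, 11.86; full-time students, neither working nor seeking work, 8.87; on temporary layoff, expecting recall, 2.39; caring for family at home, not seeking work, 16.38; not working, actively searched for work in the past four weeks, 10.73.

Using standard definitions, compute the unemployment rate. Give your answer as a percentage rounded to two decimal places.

Employed = 175.60 million.
Unemployed = 2.39 + 10.73 = 13.12 million (jobless and actively searching, or on temporary layoff).
Labor force = 175.60 + 13.12 = 188.72 million.
Unemployment rate = 13.12 / 188.72 = 6.95%.

Unemployment rate ≈ 6.95%.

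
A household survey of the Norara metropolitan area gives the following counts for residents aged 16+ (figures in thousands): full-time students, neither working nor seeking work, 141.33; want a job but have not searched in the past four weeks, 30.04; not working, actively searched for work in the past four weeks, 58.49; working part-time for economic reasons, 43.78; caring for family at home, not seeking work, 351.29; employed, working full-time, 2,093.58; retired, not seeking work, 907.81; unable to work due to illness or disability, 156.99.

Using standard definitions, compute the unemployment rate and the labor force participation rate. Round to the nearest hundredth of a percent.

Employed = 43.78 + 2,093.58 = 2,137.36 thousand (anyone who worked, including part-time for economic reasons, counts as employed).
Unemployed = 58.49 thousand.
Labor force = 2,137.36 + 58.49 = 2,195.85 thousand.
Not in labor force = 141.33 + 30.04 + 351.29 + 907.81 + 156.99 = 1,587.46 thousand (those not working and not actively searching are outside the labor force — including those who want a job but have given up searching).
Civilian working-age population = 2,195.85 + 1,587.46 = 3,783.31 thousand.
Unemployment rate = 58.49 / 2,195.85 = 2.66%.
Labor force participation rate = 2,195.85 / 3,783.31 = 58.04%.

Unemployment rate ≈ 2.66%; labor force participation rate ≈ 58.04%.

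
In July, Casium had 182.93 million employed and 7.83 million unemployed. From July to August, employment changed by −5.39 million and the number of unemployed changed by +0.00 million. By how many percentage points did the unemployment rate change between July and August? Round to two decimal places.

The unemployment rate changed by +0.12 percentage points.

July: labor force = 182.93 + 7.83 = 190.76; u = 7.83/190.76 = 4.10%.
August: labor force = 177.54 + 7.83 = 185.37; u = 7.83/185.37 = 4.22%.
Change = 4.22% − 4.10% = +0.12 pp.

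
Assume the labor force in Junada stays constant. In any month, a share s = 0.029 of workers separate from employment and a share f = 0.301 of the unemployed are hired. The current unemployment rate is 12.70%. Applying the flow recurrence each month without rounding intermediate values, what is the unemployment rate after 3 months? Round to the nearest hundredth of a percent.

Unemployment rate after three months ≈ 9.96%.

With a fixed labor force, u_{t+1} = u_t + s·(1−u_t) − f·u_t = u_t·(1−s−f) + s.
Here 1−s−f = 0.670 and s = 0.029.
u_1 = 0.127000 × 0.670 + 0.029 = 0.114090.
u_2 = 0.114090 × 0.670 + 0.029 = 0.105440.
u_3 = 0.105440 × 0.670 + 0.029 = 0.099645.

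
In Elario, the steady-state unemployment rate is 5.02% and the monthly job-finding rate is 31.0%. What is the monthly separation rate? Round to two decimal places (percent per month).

Separation rate ≈ 1.64% per month.

From u* = s/(s+f): s = u·f/(1−u).
s = 0.0502 × 31.0 / (1 − 0.0502) = 1.5562 / 0.9498 ≈ 1.64% per month.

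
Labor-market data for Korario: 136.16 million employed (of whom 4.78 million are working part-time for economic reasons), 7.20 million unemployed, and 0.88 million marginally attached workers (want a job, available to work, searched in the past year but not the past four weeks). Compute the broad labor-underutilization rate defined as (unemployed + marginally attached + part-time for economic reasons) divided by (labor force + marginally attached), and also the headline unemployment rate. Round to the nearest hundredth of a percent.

Labor force = 136.16 + 7.20 = 143.36 million.
Numerator = 7.20 + 0.88 + 4.78 = 12.86 million.
Denominator = 143.36 + 0.88 = 144.24 million.
Broad rate = 12.86 / 144.24 = 8.92%.
Headline unemployment rate = 7.20 / 143.36 = 5.02%.

Broad underutilization rate ≈ 8.92%; headline unemployment rate ≈ 5.02%.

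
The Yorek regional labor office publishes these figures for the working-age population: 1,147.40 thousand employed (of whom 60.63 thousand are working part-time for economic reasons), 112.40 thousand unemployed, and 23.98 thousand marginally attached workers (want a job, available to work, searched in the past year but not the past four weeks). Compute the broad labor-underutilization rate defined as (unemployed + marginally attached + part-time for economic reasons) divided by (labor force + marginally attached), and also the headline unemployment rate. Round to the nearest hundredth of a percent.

Labor force = 1,147.40 + 112.40 = 1,259.80 thousand.
Numerator = 112.40 + 23.98 + 60.63 = 197.01 thousand.
Denominator = 1,259.80 + 23.98 = 1,283.78 thousand.
Broad rate = 197.01 / 1,283.78 = 15.35%.
Headline unemployment rate = 112.40 / 1,259.80 = 8.92%.

Broad underutilization rate ≈ 15.35%; headline unemployment rate ≈ 8.92%.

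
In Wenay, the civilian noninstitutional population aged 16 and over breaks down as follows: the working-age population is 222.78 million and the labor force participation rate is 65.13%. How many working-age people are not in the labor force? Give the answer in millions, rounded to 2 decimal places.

About 77.68 million are not in the labor force.

Share not in the labor force = 1 − 0.6513 = 0.3487.
Not in labor force = 0.3487 × 222.78 ≈ 77.68 million.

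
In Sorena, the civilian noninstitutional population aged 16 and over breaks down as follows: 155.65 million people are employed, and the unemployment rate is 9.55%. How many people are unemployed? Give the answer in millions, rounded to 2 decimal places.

Let U be the number unemployed. The labor force is E + U, and U/(E+U) = 0.0955.
So U = 0.0955 × 155.65 / (1 − 0.0955) = 14.8646 / 0.9045 ≈ 16.43 million.

About 16.43 million are unemployed.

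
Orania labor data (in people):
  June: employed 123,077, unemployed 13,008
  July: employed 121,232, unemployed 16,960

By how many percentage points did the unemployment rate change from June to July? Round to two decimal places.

The unemployment rate changed by +2.71 percentage points.

June: labor force = 123,077 + 13,008 = 136,085; u = 13,008/136,085 = 9.56%.
July: labor force = 121,232 + 16,960 = 138,192; u = 16,960/138,192 = 12.27%.
Change = 12.27% − 9.56% = +2.71 pp.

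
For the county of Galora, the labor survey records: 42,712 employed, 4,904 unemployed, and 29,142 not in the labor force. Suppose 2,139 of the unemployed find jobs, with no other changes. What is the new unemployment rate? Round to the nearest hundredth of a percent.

Initially, labor force = 42,712 + 4,904 = 47,616, so u = 4,904/47,616 = 10.30%.
After the change, unemployed falls and employed rises by 2,139; labor force unchanged → E = 44,851, U = 2,765, labor force = 47,616.
New unemployment rate = 2,765 / 47,616 = 5.81%.

New unemployment rate ≈ 5.81%.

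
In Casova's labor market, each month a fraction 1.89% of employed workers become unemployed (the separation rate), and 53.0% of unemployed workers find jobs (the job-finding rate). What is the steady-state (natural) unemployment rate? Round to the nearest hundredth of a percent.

Steady-state unemployment rate ≈ 3.44%.

At steady state the flows balance: s·E = f·U, so U/(E+U) = s/(s+f).
u* = 1.89 / (1.89 + 53.0) = 1.89 / 54.89 = 3.44%.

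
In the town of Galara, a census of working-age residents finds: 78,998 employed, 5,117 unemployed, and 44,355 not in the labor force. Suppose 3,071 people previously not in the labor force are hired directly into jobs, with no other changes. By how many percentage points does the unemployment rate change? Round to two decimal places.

Initially, labor force = 78,998 + 5,117 = 84,115, so u = 5,117/84,115 = 6.08%.
After the change, employed and labor force both rise by 3,071; unemployed unchanged → E = 82,069, U = 5,117, labor force = 87,186.
New unemployment rate = 5,117 / 87,186 = 5.87%.
Change = 5.87% − 6.08% = −0.21 percentage points.

The unemployment rate changes by −0.21 percentage points.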